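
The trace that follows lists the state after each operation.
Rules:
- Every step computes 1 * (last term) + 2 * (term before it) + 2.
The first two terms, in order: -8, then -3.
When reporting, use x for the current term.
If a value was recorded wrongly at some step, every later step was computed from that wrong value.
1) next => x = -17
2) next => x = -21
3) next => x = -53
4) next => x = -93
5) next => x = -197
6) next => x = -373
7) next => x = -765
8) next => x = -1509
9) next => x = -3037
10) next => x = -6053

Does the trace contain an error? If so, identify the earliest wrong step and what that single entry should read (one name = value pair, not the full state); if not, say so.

step 1: x = 1*(-3) + (2)*(-8) + (2) = -17 -> checks out
step 2: x = 1*(-17) + (2)*(-3) + (2) = -21 -> confirmed correct
step 3: x = 1*(-21) + (2)*(-17) + (2) = -53 -> agrees with the trace
step 4: x = 1*(-53) + (2)*(-21) + (2) = -93 -> no discrepancy
step 5: x = 1*(-93) + (2)*(-53) + (2) = -197 -> same as recorded
step 6: x = 1*(-197) + (2)*(-93) + (2) = -381 -> the trace disagrees here
Step 6 is the first one off; corrected, x = -381.

step 6, x = -381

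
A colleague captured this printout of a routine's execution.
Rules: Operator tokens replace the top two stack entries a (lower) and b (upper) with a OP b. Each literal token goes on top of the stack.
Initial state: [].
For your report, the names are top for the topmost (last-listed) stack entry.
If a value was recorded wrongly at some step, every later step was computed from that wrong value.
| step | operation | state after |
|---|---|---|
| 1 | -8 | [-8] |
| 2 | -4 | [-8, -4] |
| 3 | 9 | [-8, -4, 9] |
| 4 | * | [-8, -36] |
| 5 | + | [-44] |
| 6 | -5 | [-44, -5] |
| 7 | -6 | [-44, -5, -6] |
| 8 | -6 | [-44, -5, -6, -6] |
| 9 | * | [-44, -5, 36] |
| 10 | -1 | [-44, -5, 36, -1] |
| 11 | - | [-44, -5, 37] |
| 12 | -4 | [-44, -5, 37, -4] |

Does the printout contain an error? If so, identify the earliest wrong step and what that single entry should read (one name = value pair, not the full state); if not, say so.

step 1: push -8: top = -8 -> same as recorded
step 2: push -4: top = -4 -> consistent with the printout
step 3: push 9: top = 9 -> consistent with the printout
step 4: -4 * 9 = -36 -> confirmed correct
step 5: -8 + -36 = -44 -> exactly as logged
step 6: push -5: top = -5 -> checks out
step 7: push -6: top = -6 -> matches
step 8: push -6: top = -6 -> exactly as logged
step 9: -6 * -6 = 36 -> exactly as logged
step 10: push -1: top = -1 -> no discrepancy
step 11: 36 - -1 = 37 -> no discrepancy
step 12: push -4: top = -4 -> checks out
The recomputation confirms every line.

no error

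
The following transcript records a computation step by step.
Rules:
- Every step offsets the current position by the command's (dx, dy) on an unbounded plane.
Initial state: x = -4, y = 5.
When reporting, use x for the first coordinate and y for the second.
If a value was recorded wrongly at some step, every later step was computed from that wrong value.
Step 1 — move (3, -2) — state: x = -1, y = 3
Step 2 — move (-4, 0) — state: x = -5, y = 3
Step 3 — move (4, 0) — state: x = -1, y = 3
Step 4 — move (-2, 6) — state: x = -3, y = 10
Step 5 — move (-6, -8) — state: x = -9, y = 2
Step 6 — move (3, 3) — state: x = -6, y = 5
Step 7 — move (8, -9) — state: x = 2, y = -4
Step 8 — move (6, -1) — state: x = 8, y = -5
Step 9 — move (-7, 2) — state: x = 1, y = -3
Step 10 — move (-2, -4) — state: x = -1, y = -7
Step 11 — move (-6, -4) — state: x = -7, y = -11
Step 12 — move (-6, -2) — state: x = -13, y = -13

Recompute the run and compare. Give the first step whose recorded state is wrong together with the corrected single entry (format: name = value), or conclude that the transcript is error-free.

1. x = -4 + (3) = -1, y = 5 + (-2) = 3 (no discrepancy)
2. x = -1 + (-4) = -5, y = 3 + (0) = 3 (agrees with the transcript)
3. x = -5 + (4) = -1, y = 3 + (0) = 3 (matches)
4. x = -1 + (-2) = -3, y = 3 + (6) = 9 (a discrepancy with the transcript)
Step 4 is the first one off; corrected, y = 9.

step 4, y = 9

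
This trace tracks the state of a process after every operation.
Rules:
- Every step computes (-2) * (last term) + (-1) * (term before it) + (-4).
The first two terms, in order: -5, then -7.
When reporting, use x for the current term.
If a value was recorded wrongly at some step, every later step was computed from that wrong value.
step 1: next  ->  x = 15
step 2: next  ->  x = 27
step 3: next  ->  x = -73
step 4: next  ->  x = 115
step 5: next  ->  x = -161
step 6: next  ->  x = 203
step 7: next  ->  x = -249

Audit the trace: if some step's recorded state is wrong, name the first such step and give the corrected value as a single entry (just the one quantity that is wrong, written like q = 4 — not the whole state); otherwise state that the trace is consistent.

Recomputing the run from the initial state:
step 1: x = 15
step 2: x = -27
step 3: x = 35
step 4: x = -47
step 5: x = 55
step 6: x = -67
step 7: x = 75
The first disagreement with the trace is at step 2, where the value should be x = -27.

step 2, x = -27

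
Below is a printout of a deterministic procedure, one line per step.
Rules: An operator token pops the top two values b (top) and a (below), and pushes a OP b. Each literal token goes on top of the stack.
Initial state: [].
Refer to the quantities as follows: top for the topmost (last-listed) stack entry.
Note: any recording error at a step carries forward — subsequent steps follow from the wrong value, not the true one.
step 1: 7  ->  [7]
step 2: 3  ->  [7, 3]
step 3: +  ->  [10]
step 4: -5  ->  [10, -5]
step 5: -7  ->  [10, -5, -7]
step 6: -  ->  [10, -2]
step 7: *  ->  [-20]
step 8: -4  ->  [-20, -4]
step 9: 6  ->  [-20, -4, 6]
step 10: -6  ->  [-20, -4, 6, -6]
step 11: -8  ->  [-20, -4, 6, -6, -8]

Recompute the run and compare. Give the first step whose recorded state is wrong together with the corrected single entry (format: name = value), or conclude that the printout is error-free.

step 6, top = 2

Recomputing the run from the initial state:
step 1: [7]
step 2: [7, 3]
step 3: [10]
step 4: [10, -5]
step 5: [10, -5, -7]
step 6: [10, 2]
step 7: [20]
step 8: [20, -4]
step 9: [20, -4, 6]
step 10: [20, -4, 6, -6]
step 11: [20, -4, 6, -6, -8]
The first disagreement with the printout is at step 6, where the value should be top = 2.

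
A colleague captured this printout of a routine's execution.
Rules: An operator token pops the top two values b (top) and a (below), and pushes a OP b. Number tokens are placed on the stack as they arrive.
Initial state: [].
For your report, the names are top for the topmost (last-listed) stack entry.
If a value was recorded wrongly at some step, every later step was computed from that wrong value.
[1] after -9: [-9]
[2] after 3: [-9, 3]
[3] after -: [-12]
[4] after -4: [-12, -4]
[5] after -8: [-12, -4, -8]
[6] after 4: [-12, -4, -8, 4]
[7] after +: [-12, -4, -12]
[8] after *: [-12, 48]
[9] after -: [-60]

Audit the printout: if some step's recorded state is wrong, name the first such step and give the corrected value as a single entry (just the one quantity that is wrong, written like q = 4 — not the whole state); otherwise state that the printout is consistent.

step 7, top = -4

1. push -9: top = -9 (confirmed correct)
2. push 3: top = 3 (confirmed correct)
3. -9 - 3 = -12 (checks out)
4. push -4: top = -4 (agrees with the printout)
5. push -8: top = -8 (in agreement)
6. push 4: top = 4 (verified)
7. -8 + 4 = -4 (not what was recorded)
First deviation found at step 7; the corrected entry is top = -4.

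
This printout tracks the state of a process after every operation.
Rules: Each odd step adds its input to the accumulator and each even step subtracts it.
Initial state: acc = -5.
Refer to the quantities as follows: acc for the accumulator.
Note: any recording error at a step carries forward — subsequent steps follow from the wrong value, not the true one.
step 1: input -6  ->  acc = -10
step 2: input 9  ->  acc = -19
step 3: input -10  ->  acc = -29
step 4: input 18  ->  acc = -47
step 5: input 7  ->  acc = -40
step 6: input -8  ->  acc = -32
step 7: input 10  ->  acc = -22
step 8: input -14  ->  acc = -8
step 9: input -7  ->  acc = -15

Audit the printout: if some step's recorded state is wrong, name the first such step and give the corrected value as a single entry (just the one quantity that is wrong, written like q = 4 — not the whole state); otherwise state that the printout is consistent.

step 1: acc = -5 + -6 = -11 -> not what was recorded
First deviation found at step 1; the corrected entry is acc = -11.

step 1, acc = -11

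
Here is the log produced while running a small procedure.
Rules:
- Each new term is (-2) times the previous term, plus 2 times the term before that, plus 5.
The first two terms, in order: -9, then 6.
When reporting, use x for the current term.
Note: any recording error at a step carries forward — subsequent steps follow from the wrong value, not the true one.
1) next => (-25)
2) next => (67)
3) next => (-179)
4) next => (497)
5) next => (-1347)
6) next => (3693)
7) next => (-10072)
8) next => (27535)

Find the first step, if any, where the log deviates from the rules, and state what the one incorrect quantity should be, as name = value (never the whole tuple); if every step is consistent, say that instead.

step 7, x = -10075

1. x = -2*(6) + (2)*(-9) + (5) = -25 (matches)
2. x = -2*(-25) + (2)*(6) + (5) = 67 (matches)
3. x = -2*(67) + (2)*(-25) + (5) = -179 (matches)
4. x = -2*(-179) + (2)*(67) + (5) = 497 (matches)
5. x = -2*(497) + (2)*(-179) + (5) = -1347 (same as recorded)
6. x = -2*(-1347) + (2)*(497) + (5) = 3693 (matches)
7. x = -2*(3693) + (2)*(-1347) + (5) = -10075 (the entry is off here)
The audit stops at step 7: the recorded entry is wrong and should be x = -10075.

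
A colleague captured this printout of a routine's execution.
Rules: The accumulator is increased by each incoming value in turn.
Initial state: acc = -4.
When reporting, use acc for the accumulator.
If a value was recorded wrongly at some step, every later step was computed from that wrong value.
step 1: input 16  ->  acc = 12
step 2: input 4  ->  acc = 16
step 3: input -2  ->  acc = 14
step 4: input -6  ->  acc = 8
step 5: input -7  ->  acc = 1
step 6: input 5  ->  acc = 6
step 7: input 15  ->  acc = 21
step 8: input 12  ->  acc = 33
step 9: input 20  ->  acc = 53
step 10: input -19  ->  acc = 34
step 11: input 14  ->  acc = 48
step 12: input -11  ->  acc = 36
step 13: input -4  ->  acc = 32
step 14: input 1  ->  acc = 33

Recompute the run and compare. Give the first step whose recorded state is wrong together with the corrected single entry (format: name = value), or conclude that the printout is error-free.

step 1: acc = -4 + 16 = 12 -> no discrepancy
step 2: acc = 12 + 4 = 16 -> exactly as logged
step 3: acc = 16 + -2 = 14 -> exactly as logged
step 4: acc = 14 + -6 = 8 -> agrees with the printout
step 5: acc = 8 + -7 = 1 -> exactly as logged
step 6: acc = 1 + 5 = 6 -> confirmed correct
step 7: acc = 6 + 15 = 21 -> agrees with the printout
step 8: acc = 21 + 12 = 33 -> exactly as logged
step 9: acc = 33 + 20 = 53 -> verified
step 10: acc = 53 + -19 = 34 -> confirmed correct
step 11: acc = 34 + 14 = 48 -> confirmed correct
step 12: acc = 48 + -11 = 37 -> a discrepancy with the printout
First deviation found at step 12; the corrected entry is acc = 37.

step 12, acc = 37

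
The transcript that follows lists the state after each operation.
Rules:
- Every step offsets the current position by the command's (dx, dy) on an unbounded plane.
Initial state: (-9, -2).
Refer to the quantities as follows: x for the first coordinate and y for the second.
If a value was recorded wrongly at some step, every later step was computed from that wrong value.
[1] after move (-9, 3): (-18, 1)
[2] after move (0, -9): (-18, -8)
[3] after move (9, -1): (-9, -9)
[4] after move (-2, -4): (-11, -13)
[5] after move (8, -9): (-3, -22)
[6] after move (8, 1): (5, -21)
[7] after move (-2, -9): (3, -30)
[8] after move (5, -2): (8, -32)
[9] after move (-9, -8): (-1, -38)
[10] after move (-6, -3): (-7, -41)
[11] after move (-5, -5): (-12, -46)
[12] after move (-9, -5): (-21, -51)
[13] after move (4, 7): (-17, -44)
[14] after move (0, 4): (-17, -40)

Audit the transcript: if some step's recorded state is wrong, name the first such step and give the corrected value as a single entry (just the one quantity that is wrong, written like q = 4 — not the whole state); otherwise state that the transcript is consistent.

step 9, y = -40

step 1: x = -9 + (-9) = -18, y = -2 + (3) = 1 -> matches
step 2: x = -18 + (0) = -18, y = 1 + (-9) = -8 -> matches
step 3: x = -18 + (9) = -9, y = -8 + (-1) = -9 -> verified
step 4: x = -9 + (-2) = -11, y = -9 + (-4) = -13 -> matches
step 5: x = -11 + (8) = -3, y = -13 + (-9) = -22 -> in agreement
step 6: x = -3 + (8) = 5, y = -22 + (1) = -21 -> agrees with the transcript
step 7: x = 5 + (-2) = 3, y = -21 + (-9) = -30 -> same as recorded
step 8: x = 3 + (5) = 8, y = -30 + (-2) = -32 -> agrees with the transcript
step 9: x = 8 + (-9) = -1, y = -32 + (-8) = -40 -> a discrepancy with the transcript
First deviation found at step 9; the corrected entry is y = -40.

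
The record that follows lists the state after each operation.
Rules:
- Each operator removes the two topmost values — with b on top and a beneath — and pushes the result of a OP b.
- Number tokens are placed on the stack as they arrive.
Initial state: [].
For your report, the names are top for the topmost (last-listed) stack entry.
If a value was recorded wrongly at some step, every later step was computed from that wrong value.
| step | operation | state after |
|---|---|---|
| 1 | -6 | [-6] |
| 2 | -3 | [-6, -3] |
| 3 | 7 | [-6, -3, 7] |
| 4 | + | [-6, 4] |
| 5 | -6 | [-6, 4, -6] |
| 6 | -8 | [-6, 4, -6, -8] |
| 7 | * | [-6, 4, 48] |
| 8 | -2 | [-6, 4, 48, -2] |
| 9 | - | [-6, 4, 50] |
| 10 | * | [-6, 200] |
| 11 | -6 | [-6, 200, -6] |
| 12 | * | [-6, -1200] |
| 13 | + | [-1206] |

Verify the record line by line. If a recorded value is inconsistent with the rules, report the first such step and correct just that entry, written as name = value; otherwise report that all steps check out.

Recomputing the run from the initial state:
step 1: [-6]
step 2: [-6, -3]
step 3: [-6, -3, 7]
step 4: [-6, 4]
step 5: [-6, 4, -6]
step 6: [-6, 4, -6, -8]
step 7: [-6, 4, 48]
step 8: [-6, 4, 48, -2]
step 9: [-6, 4, 50]
step 10: [-6, 200]
step 11: [-6, 200, -6]
step 12: [-6, -1200]
step 13: [-1206]
This matches the record at every step.

no error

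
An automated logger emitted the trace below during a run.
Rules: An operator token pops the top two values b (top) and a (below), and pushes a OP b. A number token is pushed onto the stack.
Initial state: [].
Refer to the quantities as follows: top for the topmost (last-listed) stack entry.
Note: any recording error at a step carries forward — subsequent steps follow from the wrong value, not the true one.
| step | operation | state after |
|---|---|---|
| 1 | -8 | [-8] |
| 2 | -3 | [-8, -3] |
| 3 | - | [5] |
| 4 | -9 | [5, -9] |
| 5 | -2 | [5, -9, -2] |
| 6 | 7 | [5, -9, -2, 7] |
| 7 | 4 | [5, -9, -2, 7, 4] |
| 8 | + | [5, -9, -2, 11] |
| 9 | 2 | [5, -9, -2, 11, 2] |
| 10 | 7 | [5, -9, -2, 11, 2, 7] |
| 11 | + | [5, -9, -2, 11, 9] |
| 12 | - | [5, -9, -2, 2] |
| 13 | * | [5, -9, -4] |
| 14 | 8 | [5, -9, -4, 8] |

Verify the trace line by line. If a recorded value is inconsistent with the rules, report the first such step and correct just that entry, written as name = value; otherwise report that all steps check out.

Recomputing the run from the initial state:
step 1: [-8]
step 2: [-8, -3]
step 3: [-5]
step 4: [-5, -9]
step 5: [-5, -9, -2]
step 6: [-5, -9, -2, 7]
step 7: [-5, -9, -2, 7, 4]
step 8: [-5, -9, -2, 11]
step 9: [-5, -9, -2, 11, 2]
step 10: [-5, -9, -2, 11, 2, 7]
step 11: [-5, -9, -2, 11, 9]
step 12: [-5, -9, -2, 2]
step 13: [-5, -9, -4]
step 14: [-5, -9, -4, 8]
The first disagreement with the trace is at step 3, where the value should be top = -5.

step 3, top = -5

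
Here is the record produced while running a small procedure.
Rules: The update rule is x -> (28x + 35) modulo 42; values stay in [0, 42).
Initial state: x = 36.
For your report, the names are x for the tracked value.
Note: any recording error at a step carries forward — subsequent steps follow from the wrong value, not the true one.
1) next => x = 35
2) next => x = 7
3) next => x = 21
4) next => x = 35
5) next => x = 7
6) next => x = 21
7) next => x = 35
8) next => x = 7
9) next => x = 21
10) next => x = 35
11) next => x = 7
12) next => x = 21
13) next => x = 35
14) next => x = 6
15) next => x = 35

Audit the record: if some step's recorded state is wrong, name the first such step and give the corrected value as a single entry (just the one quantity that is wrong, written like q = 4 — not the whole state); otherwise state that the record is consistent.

Step 1: x = (28*36 + 35) mod 42 = 35 — consistent with the record.
Step 2: x = (28*35 + 35) mod 42 = 7 — confirmed correct.
Step 3: x = (28*7 + 35) mod 42 = 21 — same as recorded.
Step 4: x = (28*21 + 35) mod 42 = 35 — matches.
Step 5: x = (28*35 + 35) mod 42 = 7 — confirmed correct.
Step 6: x = (28*7 + 35) mod 42 = 21 — exactly as logged.
Step 7: x = (28*21 + 35) mod 42 = 35 — same as recorded.
Step 8: x = (28*35 + 35) mod 42 = 7 — confirmed correct.
Step 9: x = (28*7 + 35) mod 42 = 21 — checks out.
Step 10: x = (28*21 + 35) mod 42 = 35 — in agreement.
Step 11: x = (28*35 + 35) mod 42 = 7 — verified.
Step 12: x = (28*7 + 35) mod 42 = 21 — in agreement.
Step 13: x = (28*21 + 35) mod 42 = 35 — checks out.
Step 14: x = (28*35 + 35) mod 42 = 7 — not what was recorded.
The earliest wrong entry is at step 14: it should read x = 7.

step 14, x = 7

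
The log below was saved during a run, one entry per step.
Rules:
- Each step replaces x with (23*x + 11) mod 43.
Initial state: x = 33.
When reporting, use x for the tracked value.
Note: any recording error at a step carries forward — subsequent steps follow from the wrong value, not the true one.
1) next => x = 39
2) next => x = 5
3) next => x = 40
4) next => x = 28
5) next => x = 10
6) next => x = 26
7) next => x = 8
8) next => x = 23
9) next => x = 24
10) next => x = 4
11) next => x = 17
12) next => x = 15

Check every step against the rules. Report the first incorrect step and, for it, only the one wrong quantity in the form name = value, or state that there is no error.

step 7, x = 7

Recomputing the run from the initial state:
step 1: x = 39
step 2: x = 5
step 3: x = 40
step 4: x = 28
step 5: x = 10
step 6: x = 26
step 7: x = 7
step 8: x = 0
step 9: x = 11
step 10: x = 6
step 11: x = 20
step 12: x = 41
The first disagreement with the log is at step 7, where the value should be x = 7.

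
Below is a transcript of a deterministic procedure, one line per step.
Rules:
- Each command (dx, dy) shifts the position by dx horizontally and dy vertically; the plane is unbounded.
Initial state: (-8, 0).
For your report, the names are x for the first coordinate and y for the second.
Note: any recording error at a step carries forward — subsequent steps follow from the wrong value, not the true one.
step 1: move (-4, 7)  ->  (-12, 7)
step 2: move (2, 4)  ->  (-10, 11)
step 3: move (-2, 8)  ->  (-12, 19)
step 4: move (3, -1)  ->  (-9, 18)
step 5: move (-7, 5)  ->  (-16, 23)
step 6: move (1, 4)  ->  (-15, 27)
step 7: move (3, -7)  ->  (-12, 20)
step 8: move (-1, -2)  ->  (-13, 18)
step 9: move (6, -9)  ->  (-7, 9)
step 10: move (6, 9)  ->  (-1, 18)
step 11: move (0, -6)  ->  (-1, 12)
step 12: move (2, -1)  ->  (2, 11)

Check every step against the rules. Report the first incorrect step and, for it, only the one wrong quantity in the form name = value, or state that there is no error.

step 12, x = 1

1. x = -8 + (-4) = -12, y = 0 + (7) = 7 (agrees with the transcript)
2. x = -12 + (2) = -10, y = 7 + (4) = 11 (exactly as logged)
3. x = -10 + (-2) = -12, y = 11 + (8) = 19 (same as recorded)
4. x = -12 + (3) = -9, y = 19 + (-1) = 18 (checks out)
5. x = -9 + (-7) = -16, y = 18 + (5) = 23 (exactly as logged)
6. x = -16 + (1) = -15, y = 23 + (4) = 27 (confirmed correct)
7. x = -15 + (3) = -12, y = 27 + (-7) = 20 (checks out)
8. x = -12 + (-1) = -13, y = 20 + (-2) = 18 (same as recorded)
9. x = -13 + (6) = -7, y = 18 + (-9) = 9 (agrees with the transcript)
10. x = -7 + (6) = -1, y = 9 + (9) = 18 (same as recorded)
11. x = -1 + (0) = -1, y = 18 + (-6) = 12 (matches)
12. x = -1 + (2) = 1, y = 12 + (-1) = 11 (not what was recorded)
First deviation found at step 12; the corrected entry is x = 1.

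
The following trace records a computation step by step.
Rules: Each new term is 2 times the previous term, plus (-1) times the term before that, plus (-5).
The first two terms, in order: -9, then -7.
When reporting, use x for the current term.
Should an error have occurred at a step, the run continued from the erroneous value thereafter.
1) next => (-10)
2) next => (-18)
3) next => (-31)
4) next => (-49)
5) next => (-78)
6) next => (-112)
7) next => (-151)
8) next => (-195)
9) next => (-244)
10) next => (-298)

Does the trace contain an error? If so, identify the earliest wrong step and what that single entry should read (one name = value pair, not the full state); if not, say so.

step 5, x = -72

Step 1: x = 2*(-7) + (-1)*(-9) + (-5) = -10 — checks out.
Step 2: x = 2*(-10) + (-1)*(-7) + (-5) = -18 — consistent with the trace.
Step 3: x = 2*(-18) + (-1)*(-10) + (-5) = -31 — same as recorded.
Step 4: x = 2*(-31) + (-1)*(-18) + (-5) = -49 — in agreement.
Step 5: x = 2*(-49) + (-1)*(-31) + (-5) = -72 — first mismatch against the trace.
Step 5 is the first one off; corrected, x = -72.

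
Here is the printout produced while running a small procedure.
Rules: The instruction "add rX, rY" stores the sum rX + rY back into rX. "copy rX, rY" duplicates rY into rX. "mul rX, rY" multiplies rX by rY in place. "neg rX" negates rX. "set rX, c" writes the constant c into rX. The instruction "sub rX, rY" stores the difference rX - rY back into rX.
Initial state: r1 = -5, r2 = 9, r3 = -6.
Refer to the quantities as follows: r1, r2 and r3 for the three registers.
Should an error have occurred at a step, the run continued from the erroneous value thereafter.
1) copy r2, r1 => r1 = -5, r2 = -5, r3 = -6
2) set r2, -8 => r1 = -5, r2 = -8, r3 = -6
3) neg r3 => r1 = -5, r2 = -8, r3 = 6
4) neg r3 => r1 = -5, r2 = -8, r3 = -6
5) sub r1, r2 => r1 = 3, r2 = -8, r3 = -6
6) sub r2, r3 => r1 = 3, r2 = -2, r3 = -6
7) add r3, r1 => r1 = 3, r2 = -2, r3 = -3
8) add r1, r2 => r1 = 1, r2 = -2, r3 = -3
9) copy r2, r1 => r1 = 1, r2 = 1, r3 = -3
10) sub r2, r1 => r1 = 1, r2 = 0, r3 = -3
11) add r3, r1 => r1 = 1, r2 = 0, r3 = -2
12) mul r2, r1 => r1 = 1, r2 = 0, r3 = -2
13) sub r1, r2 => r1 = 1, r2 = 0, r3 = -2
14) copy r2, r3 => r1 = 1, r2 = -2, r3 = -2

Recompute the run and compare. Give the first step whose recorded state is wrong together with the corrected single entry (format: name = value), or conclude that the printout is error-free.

Recomputing the run from the initial state:
step 1: r1 = -5, r2 = -5, r3 = -6
step 2: r1 = -5, r2 = -8, r3 = -6
step 3: r1 = -5, r2 = -8, r3 = 6
step 4: r1 = -5, r2 = -8, r3 = -6
step 5: r1 = 3, r2 = -8, r3 = -6
step 6: r1 = 3, r2 = -2, r3 = -6
step 7: r1 = 3, r2 = -2, r3 = -3
step 8: r1 = 1, r2 = -2, r3 = -3
step 9: r1 = 1, r2 = 1, r3 = -3
step 10: r1 = 1, r2 = 0, r3 = -3
step 11: r1 = 1, r2 = 0, r3 = -2
step 12: r1 = 1, r2 = 0, r3 = -2
step 13: r1 = 1, r2 = 0, r3 = -2
step 14: r1 = 1, r2 = -2, r3 = -2
This matches the printout at every step.

no error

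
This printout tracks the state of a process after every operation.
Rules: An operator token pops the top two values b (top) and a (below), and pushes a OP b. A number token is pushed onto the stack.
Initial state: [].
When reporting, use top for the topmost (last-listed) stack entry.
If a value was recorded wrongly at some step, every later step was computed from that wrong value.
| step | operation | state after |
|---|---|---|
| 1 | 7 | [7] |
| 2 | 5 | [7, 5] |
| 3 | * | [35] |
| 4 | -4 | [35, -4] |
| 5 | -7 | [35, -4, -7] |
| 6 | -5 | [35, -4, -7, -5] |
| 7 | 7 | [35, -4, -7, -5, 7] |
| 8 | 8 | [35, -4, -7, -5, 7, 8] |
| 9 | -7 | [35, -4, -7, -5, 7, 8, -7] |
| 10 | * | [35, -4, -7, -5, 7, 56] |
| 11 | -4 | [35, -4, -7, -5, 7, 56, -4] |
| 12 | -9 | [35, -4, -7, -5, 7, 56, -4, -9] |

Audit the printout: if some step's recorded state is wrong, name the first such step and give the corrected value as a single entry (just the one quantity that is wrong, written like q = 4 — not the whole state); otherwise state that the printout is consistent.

step 10, top = -56

1. push 7: top = 7 (exactly as logged)
2. push 5: top = 5 (confirmed correct)
3. 7 * 5 = 35 (exactly as logged)
4. push -4: top = -4 (verified)
5. push -7: top = -7 (in agreement)
6. push -5: top = -5 (matches)
7. push 7: top = 7 (exactly as logged)
8. push 8: top = 8 (in agreement)
9. push -7: top = -7 (no discrepancy)
10. 8 * -7 = -56 (the recorded entry deviates here)
First deviation found at step 10; the corrected entry is top = -56.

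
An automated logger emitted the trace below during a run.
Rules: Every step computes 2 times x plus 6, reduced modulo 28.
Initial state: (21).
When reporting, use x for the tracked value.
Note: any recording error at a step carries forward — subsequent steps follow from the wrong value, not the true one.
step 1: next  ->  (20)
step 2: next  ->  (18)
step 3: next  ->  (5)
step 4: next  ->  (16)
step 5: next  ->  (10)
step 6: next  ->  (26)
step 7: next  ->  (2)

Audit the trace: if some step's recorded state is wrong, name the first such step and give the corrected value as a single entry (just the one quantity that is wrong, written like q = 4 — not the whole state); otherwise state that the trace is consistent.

step 1: x = (2*21 + 6) mod 28 = 20 -> verified
step 2: x = (2*20 + 6) mod 28 = 18 -> exactly as logged
step 3: x = (2*18 + 6) mod 28 = 14 -> the entry is off here
The audit stops at step 3: the recorded entry is wrong and should be x = 14.

step 3, x = 14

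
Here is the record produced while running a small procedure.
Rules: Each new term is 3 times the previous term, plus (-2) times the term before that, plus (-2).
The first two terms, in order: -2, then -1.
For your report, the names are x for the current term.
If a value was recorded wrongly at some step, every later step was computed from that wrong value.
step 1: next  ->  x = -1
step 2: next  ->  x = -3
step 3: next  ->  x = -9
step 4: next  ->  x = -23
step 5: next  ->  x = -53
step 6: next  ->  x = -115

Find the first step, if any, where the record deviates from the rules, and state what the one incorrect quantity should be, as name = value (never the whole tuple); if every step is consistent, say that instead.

Recomputing the run from the initial state:
step 1: x = -1
step 2: x = -3
step 3: x = -9
step 4: x = -23
step 5: x = -53
step 6: x = -115
This matches the record at every step.

no error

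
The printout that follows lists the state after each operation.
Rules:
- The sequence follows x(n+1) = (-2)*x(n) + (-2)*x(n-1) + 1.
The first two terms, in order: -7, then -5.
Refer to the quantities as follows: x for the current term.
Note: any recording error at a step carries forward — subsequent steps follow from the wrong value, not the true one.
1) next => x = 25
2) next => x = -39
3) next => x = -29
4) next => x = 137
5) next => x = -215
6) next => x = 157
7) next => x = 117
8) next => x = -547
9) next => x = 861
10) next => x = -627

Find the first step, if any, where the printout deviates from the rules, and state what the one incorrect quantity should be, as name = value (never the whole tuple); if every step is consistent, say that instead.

1. x = -2*(-5) + (-2)*(-7) + (1) = 25 (agrees with the printout)
2. x = -2*(25) + (-2)*(-5) + (1) = -39 (agrees with the printout)
3. x = -2*(-39) + (-2)*(25) + (1) = 29 (first mismatch against the printout)
That makes step 3 the first incorrect line — x = 29 is what it should show.

step 3, x = 29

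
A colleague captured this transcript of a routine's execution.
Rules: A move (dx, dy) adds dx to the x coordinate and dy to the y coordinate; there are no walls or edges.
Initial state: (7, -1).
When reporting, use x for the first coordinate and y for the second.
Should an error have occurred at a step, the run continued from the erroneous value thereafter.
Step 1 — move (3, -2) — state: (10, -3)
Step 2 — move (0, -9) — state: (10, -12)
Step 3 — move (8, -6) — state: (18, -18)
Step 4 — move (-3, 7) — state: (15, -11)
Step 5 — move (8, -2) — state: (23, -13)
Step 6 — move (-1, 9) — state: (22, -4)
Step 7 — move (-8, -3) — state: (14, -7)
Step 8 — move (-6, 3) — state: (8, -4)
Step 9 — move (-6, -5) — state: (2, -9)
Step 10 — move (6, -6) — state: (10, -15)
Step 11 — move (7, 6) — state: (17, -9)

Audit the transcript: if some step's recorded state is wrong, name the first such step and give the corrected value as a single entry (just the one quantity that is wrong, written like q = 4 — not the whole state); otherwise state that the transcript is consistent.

step 10, x = 8

Recomputing the run from the initial state:
step 1: x = 10, y = -3
step 2: x = 10, y = -12
step 3: x = 18, y = -18
step 4: x = 15, y = -11
step 5: x = 23, y = -13
step 6: x = 22, y = -4
step 7: x = 14, y = -7
step 8: x = 8, y = -4
step 9: x = 2, y = -9
step 10: x = 8, y = -15
step 11: x = 15, y = -9
The first disagreement with the transcript is at step 10, where the value should be x = 8.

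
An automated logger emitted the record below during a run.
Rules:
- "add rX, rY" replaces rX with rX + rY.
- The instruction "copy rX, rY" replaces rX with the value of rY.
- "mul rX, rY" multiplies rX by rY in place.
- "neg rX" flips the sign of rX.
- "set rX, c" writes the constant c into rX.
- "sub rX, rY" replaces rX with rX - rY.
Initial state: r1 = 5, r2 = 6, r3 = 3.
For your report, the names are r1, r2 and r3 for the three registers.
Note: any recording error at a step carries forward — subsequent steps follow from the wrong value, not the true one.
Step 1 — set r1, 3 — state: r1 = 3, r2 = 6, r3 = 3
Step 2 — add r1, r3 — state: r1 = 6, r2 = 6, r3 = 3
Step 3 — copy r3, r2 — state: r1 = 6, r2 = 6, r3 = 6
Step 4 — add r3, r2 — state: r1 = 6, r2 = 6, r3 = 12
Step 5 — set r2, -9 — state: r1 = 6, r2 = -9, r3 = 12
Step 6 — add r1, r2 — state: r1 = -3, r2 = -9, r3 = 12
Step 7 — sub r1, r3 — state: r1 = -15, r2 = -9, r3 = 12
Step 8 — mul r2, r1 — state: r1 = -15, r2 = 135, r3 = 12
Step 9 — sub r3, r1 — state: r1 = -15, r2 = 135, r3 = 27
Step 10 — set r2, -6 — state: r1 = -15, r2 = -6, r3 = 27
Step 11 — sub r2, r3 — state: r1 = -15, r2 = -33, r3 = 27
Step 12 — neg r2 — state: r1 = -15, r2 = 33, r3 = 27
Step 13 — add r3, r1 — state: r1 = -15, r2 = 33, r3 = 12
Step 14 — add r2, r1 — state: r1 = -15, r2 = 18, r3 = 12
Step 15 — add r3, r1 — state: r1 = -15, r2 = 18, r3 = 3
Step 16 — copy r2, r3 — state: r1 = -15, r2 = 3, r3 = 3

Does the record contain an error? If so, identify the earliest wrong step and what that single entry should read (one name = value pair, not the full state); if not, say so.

Recomputing the run from the initial state:
step 1: r1 = 3, r2 = 6, r3 = 3
step 2: r1 = 6, r2 = 6, r3 = 3
step 3: r1 = 6, r2 = 6, r3 = 6
step 4: r1 = 6, r2 = 6, r3 = 12
step 5: r1 = 6, r2 = -9, r3 = 12
step 6: r1 = -3, r2 = -9, r3 = 12
step 7: r1 = -15, r2 = -9, r3 = 12
step 8: r1 = -15, r2 = 135, r3 = 12
step 9: r1 = -15, r2 = 135, r3 = 27
step 10: r1 = -15, r2 = -6, r3 = 27
step 11: r1 = -15, r2 = -33, r3 = 27
step 12: r1 = -15, r2 = 33, r3 = 27
step 13: r1 = -15, r2 = 33, r3 = 12
step 14: r1 = -15, r2 = 18, r3 = 12
step 15: r1 = -15, r2 = 18, r3 = -3
step 16: r1 = -15, r2 = -3, r3 = -3
The first disagreement with the record is at step 15, where the value should be r3 = -3.

step 15, r3 = -3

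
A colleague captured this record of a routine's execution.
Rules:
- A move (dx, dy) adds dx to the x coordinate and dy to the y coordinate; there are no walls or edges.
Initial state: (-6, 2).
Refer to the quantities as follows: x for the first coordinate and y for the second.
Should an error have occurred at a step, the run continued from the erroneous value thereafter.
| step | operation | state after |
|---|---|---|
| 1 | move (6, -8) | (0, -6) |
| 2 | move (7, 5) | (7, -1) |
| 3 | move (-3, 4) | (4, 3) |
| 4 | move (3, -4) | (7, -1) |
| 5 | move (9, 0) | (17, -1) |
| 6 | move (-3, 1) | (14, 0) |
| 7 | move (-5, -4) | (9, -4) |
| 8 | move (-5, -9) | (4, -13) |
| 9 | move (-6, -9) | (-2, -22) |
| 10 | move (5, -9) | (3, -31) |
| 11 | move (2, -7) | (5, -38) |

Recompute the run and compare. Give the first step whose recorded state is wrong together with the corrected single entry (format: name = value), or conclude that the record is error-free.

Step 1: x = -6 + (6) = 0, y = 2 + (-8) = -6 — verified.
Step 2: x = 0 + (7) = 7, y = -6 + (5) = -1 — exactly as logged.
Step 3: x = 7 + (-3) = 4, y = -1 + (4) = 3 — same as recorded.
Step 4: x = 4 + (3) = 7, y = 3 + (-4) = -1 — consistent with the record.
Step 5: x = 7 + (9) = 16, y = -1 + (0) = -1 — this is not what the record shows.
The earliest wrong entry is at step 5: it should read x = 16.

step 5, x = 16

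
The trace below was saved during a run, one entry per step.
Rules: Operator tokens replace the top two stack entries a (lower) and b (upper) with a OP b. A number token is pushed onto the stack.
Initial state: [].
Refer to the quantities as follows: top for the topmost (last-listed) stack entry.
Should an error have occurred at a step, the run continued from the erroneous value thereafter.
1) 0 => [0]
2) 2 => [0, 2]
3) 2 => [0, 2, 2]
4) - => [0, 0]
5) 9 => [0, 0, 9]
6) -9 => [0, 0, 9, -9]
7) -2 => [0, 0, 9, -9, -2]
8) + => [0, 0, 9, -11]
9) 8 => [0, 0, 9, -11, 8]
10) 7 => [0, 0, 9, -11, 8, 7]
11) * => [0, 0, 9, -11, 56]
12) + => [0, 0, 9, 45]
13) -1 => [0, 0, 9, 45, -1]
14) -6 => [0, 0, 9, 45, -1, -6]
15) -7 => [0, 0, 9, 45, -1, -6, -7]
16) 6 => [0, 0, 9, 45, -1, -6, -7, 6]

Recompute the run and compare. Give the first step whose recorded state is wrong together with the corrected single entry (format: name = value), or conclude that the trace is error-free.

1. push 0: top = 0 (exactly as logged)
2. push 2: top = 2 (confirmed correct)
3. push 2: top = 2 (in agreement)
4. 2 - 2 = 0 (matches)
5. push 9: top = 9 (matches)
6. push -9: top = -9 (consistent with the trace)
7. push -2: top = -2 (matches)
8. -9 + -2 = -11 (in agreement)
9. push 8: top = 8 (checks out)
10. push 7: top = 7 (no discrepancy)
11. 8 * 7 = 56 (checks out)
12. -11 + 56 = 45 (no discrepancy)
13. push -1: top = -1 (checks out)
14. push -6: top = -6 (consistent with the trace)
15. push -7: top = -7 (same as recorded)
16. push 6: top = 6 (agrees with the trace)
Each recorded entry agrees with the recomputation.

no error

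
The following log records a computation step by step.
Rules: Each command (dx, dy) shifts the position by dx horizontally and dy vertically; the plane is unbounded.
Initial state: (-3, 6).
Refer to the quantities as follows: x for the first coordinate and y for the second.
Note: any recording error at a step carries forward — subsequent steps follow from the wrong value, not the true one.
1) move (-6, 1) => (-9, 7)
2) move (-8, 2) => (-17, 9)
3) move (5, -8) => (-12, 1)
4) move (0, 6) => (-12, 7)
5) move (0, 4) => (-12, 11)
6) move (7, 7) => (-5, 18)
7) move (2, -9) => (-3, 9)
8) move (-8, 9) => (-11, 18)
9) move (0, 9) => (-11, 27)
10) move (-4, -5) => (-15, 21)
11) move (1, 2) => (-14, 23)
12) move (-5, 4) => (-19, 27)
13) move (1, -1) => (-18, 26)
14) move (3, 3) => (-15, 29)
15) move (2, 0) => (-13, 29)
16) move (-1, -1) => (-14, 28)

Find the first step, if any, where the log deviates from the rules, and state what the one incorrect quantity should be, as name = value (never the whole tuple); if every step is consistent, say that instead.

step 10, y = 22

Recomputing the run from the initial state:
step 1: x = -9, y = 7
step 2: x = -17, y = 9
step 3: x = -12, y = 1
step 4: x = -12, y = 7
step 5: x = -12, y = 11
step 6: x = -5, y = 18
step 7: x = -3, y = 9
step 8: x = -11, y = 18
step 9: x = -11, y = 27
step 10: x = -15, y = 22
step 11: x = -14, y = 24
step 12: x = -19, y = 28
step 13: x = -18, y = 27
step 14: x = -15, y = 30
step 15: x = -13, y = 30
step 16: x = -14, y = 29
The first disagreement with the log is at step 10, where the value should be y = 22.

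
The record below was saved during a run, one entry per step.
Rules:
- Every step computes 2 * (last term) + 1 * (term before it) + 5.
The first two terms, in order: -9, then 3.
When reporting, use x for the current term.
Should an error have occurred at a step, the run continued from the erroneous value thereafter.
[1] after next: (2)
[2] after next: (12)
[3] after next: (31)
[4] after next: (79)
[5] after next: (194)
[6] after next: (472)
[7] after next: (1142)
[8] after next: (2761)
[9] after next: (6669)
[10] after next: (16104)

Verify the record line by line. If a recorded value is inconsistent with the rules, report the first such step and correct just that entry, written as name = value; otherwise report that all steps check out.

step 7, x = 1143

step 1: x = 2*(3) + (1)*(-9) + (5) = 2 -> in agreement
step 2: x = 2*(2) + (1)*(3) + (5) = 12 -> exactly as logged
step 3: x = 2*(12) + (1)*(2) + (5) = 31 -> confirmed correct
step 4: x = 2*(31) + (1)*(12) + (5) = 79 -> exactly as logged
step 5: x = 2*(79) + (1)*(31) + (5) = 194 -> verified
step 6: x = 2*(194) + (1)*(79) + (5) = 472 -> matches
step 7: x = 2*(472) + (1)*(194) + (5) = 1143 -> the entry is off here
The audit stops at step 7: the recorded entry is wrong and should be x = 1143.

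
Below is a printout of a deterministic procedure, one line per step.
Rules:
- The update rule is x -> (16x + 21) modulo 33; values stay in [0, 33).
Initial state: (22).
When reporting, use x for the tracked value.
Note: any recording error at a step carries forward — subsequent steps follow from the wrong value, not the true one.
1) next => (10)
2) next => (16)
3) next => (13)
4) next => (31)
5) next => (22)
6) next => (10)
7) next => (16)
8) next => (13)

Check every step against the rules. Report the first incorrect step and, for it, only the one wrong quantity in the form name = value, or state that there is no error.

no error

Recomputing the run from the initial state:
step 1: x = 10
step 2: x = 16
step 3: x = 13
step 4: x = 31
step 5: x = 22
step 6: x = 10
step 7: x = 16
step 8: x = 13
This matches the printout at every step.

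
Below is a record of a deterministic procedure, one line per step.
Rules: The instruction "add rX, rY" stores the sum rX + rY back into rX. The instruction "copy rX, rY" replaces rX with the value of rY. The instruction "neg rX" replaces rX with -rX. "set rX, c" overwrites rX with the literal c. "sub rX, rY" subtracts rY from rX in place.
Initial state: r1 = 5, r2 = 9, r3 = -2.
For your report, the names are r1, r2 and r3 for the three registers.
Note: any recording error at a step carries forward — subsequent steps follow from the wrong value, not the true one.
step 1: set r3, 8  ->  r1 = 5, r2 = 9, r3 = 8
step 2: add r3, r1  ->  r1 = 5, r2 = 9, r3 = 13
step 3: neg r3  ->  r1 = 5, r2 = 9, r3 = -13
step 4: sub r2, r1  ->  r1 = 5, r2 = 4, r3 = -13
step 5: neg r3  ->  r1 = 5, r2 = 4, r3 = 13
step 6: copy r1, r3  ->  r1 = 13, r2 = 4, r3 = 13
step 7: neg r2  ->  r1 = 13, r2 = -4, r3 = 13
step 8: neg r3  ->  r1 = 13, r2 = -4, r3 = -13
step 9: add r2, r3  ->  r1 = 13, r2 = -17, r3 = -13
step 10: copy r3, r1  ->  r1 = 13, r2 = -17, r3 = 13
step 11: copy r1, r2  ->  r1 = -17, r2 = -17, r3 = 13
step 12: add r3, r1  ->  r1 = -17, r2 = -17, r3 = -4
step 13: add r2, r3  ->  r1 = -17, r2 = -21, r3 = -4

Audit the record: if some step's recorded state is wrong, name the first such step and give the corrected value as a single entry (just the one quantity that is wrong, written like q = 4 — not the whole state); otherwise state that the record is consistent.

Step 1: r3 = 8 — no discrepancy.
Step 2: r3 = 8 + 5 = 13 — confirmed correct.
Step 3: r3 = -(13) = -13 — confirmed correct.
Step 4: r2 = 9 - 5 = 4 — matches.
Step 5: r3 = -(-13) = 13 — checks out.
Step 6: r1 = 13 — checks out.
Step 7: r2 = -(4) = -4 — exactly as logged.
Step 8: r3 = -(13) = -13 — checks out.
Step 9: r2 = -4 + -13 = -17 — checks out.
Step 10: r3 = 13 — agrees with the record.
Step 11: r1 = -17 — agrees with the record.
Step 12: r3 = 13 + -17 = -4 — verified.
Step 13: r2 = -17 + -4 = -21 — confirmed correct.
All steps check out; nothing to correct.

no error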